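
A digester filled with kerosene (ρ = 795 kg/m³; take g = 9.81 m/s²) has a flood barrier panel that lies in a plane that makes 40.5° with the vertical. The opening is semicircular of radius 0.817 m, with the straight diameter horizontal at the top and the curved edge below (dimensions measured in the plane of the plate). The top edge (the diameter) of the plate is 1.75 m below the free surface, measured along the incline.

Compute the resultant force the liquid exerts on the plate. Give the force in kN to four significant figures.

F ≈ 13.04 kN

γ = ρg = 795 × 9.81 / 1000 = 7.79895 kN/m³.
The plate makes 40.5° with the vertical, i.e. θ = 90° − 40.5° = 49.5° to the horizontal. Measuring y along the incline from the free-surface line, vertical depth h = y·sinθ with sinθ = 0.760406.
The centroid of a semicircle lies 4r/(3π) = 0.346746 m from the diameter, here below the top edge, so y_c = 1.75 + 0.346746 = 2.09675 m and h_c = 2.09675 × 0.760406 = 1.59438 m.
A = πr²/2 = π × 0.817²/2 = 1.04849 m².
Resultant F = γ·h_c·A = 7.79895 × 1.59438 × 1.04849 = 13.0374 kN.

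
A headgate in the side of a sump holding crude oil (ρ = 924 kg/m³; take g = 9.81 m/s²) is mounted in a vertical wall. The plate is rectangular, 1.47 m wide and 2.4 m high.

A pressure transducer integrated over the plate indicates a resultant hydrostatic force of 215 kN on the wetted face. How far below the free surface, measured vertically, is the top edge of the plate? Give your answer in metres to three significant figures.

d_top ≈ 5.52 m

γ = ρg = 924 × 9.81 / 1000 = 9.06444 kN/m³.
A = 1.47 × 2.4 = 3.528 m².
From F = γ·h_c·A, the centroid depth is h_c = 215/(9.06444 × 3.528) = 6.72309 m.
The centroid lies 2.4/2 = 1.2 m below the top edge, so the top edge sits at h_top = 6.72309 − 1.2 = 5.52309 m below the surface.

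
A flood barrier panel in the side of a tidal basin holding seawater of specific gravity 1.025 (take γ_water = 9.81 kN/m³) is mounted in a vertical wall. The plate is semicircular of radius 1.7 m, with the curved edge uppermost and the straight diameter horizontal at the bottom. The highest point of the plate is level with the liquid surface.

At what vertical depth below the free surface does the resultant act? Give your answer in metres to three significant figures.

γ = 1.025 × 9.81 = 10.05525 kN/m³.
The centroid lies 4r/(3π) = 0.721502 m above the diameter, so r − 4r/(3π) = 1.7 − 0.721502 = 0.978498 m below the topmost point, so the centroid depth is h_c = 0.978498 m.
A = πr²/2 = π × 1.7²/2 = 4.5396 m².
Resultant F = γ·h_c·A = 10.05525 × 0.978498 × 4.5396 = 44.6653 kN.
I_c = (π/8 − 8/(9π))·r⁴ = 0.109757 × 1.7⁴ = 0.916701 m⁴.
Centre of pressure: y_p = y_c + I_c/(y_c·A) = 0.978498 + 0.916701/(0.978498 × 4.5396) = 0.978498 + 0.206372 = 1.18487 m along the plane.

h_p = 1.18 m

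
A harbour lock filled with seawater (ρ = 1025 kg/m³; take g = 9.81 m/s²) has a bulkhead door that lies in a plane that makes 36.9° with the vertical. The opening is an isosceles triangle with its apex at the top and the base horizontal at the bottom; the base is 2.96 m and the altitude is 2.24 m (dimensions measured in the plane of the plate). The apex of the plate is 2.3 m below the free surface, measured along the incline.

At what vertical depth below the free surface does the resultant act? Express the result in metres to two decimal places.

γ = ρg = 1025 × 9.81 / 1000 = 10.05525 kN/m³.
The plate makes 36.9° with the vertical, i.e. θ = 90° − 36.9° = 53.1° to the horizontal. Measuring y along the incline from the free-surface line, vertical depth h = y·sinθ with sinθ = 0.799685.
With the apex up, the centroid sits 2h/3 = 2 × 2.24/3 = 1.49333 m below the apex, so y_c = 2.3 + 1.49333 = 3.79333 m and h_c = 3.79333 × 0.799685 = 3.03347 m.
A = ½ × 2.96 × 2.24 = 3.3152 m².
Resultant F = γ·h_c·A = 10.05525 × 3.03347 × 3.3152 = 101.121 kN.
I_c = b·h³/36 = 2.96 × 2.24³/36 = 0.92413 m⁴.
Centre of pressure: y_p = y_c + I_c/(y_c·A) = 3.79333 + 0.92413/(3.79333 × 3.3152) = 3.79333 + 0.0734857 = 3.86682 m along the plane.
Vertically, h_p = y_p·sinθ = 3.86682 × 0.799685 = 3.09224 m.

h_p = 3.09 m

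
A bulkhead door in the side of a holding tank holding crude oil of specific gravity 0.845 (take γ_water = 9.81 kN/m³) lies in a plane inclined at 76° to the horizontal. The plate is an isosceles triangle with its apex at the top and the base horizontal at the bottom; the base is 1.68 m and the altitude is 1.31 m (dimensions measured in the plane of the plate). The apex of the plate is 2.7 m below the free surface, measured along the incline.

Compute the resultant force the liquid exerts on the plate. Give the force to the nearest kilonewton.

γ = 0.845 × 9.81 = 8.28945 kN/m³.
Let θ = 76° be the plate's angle to the horizontal; measure y along the incline from where the plane meets the free surface. Vertical depth h = y·sinθ with sinθ = 0.970296.
With the apex up, the centroid sits 2h/3 = 2 × 1.31/3 = 0.873333 m below the apex, so y_c = 2.7 + 0.873333 = 3.57333 m and h_c = 3.57333 × 0.970296 = 3.46719 m.
A = ½ × 1.68 × 1.31 = 1.1004 m².
Resultant F = γ·h_c·A = 8.28945 × 3.46719 × 1.1004 = 31.6267 kN.

F ≈ 32 kN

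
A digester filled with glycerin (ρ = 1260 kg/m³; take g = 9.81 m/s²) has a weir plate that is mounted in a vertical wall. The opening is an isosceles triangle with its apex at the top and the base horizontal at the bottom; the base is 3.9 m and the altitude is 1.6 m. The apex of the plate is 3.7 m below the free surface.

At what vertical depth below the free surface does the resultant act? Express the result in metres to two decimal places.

γ = ρg = 1260 × 9.81 / 1000 = 12.3606 kN/m³.
With the apex up, the centroid sits 2h/3 = 2 × 1.6/3 = 1.06667 m below the apex, so the centroid depth is h_c = 3.7 + 1.06667 = 4.76667 m.
A = ½ × 3.9 × 1.6 = 3.12 m².
Resultant F = γ·h_c·A = 12.3606 × 4.76667 × 3.12 = 183.827 kN.
I_c = b·h³/36 = 3.9 × 1.6³/36 = 0.443733 m⁴.
Centre of pressure: y_p = y_c + I_c/(y_c·A) = 4.76667 + 0.443733/(4.76667 × 3.12) = 4.76667 + 0.0298368 = 4.79651 m along the plane.

h_p = 4.80 m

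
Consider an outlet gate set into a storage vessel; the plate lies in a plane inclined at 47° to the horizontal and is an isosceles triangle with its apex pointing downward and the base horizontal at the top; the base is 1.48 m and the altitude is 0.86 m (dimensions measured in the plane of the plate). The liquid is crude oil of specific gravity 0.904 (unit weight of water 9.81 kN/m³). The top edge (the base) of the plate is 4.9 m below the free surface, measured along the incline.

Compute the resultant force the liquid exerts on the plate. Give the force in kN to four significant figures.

γ = 0.904 × 9.81 = 8.86824 kN/m³.
Let θ = 47° be the plate's angle to the horizontal; measure y along the incline from where the plane meets the free surface. Vertical depth h = y·sinθ with sinθ = 0.731354.
With the apex down, the centroid sits h/3 = 0.86/3 = 0.286667 m below the base (the top edge), so y_c = 4.9 + 0.286667 = 5.18667 m and h_c = 5.18667 × 0.731354 = 3.79329 m.
A = ½ × 1.48 × 0.86 = 0.6364 m².
Resultant F = γ·h_c·A = 8.86824 × 3.79329 × 0.6364 = 21.4084 kN.

F ≈ 21.41 kN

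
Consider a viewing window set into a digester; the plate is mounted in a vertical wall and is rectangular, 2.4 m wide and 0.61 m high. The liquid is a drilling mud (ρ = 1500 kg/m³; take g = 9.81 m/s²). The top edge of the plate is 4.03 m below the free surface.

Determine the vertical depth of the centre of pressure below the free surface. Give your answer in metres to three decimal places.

h_p = 4.342 m

γ = ρg = 1500 × 9.81 / 1000 = 14.715 kN/m³.
The centroid lies 0.61/2 = 0.305 m below the top edge, so the centroid depth is h_c = 4.03 + 0.305 = 4.335 m.
A = 2.4 × 0.61 = 1.464 m².
Resultant F = γ·h_c·A = 14.715 × 4.335 × 1.464 = 93.3879 kN.
I_c = b·h³/12 = 2.4 × 0.61³/12 = 0.0453962 m⁴.
Centre of pressure: y_p = y_c + I_c/(y_c·A) = 4.335 + 0.0453962/(4.335 × 1.464) = 4.335 + 0.00715302 = 4.34215 m along the plane.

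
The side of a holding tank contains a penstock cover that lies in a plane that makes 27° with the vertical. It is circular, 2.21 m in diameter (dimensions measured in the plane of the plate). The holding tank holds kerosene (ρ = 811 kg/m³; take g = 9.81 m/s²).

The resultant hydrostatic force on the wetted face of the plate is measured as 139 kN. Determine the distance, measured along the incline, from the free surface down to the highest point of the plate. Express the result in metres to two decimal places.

γ = ρg = 811 × 9.81 / 1000 = 7.95591 kN/m³.
A = π(1.105)² = 3.83596 m².
From F = γ·h_c·A, the centroid depth is h_c = 139/(7.95591 × 3.83596) = 4.55461 m.
The plate makes 27° with the vertical, i.e. θ = 90° − 27° = 63° to the horizontal. Measuring y along the incline from the free-surface line, vertical depth h = y·sinθ with sinθ = 0.891007.
Along the incline, y_c = h_c/sinθ = 4.55461/0.891007 = 5.11176 m.
The centroid is at the centre, 1.105 m below the top of the plate, so the highest point sits at y_top = 5.11176 − 1.105 = 4.00676 m along the incline.

y_top ≈ 4.01 m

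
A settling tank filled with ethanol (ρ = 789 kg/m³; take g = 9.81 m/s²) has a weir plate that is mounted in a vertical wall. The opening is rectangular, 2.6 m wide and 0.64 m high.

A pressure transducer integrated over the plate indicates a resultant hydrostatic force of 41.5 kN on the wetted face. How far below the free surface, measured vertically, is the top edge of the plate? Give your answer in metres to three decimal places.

d_top ≈ 2.902 m

γ = ρg = 789 × 9.81 / 1000 = 7.74009 kN/m³.
A = 2.6 × 0.64 = 1.664 m².
From F = γ·h_c·A, the centroid depth is h_c = 41.5/(7.74009 × 1.664) = 3.22217 m.
The centroid lies 0.64/2 = 0.32 m below the top edge, so the top edge sits at h_top = 3.22217 − 0.32 = 2.90217 m below the surface.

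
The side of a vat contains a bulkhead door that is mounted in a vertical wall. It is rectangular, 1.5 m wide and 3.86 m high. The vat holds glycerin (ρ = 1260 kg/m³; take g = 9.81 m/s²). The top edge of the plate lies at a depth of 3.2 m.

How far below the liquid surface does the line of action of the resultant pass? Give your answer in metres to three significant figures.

h_p = 5.37 m

γ = ρg = 1260 × 9.81 / 1000 = 12.3606 kN/m³.
The centroid lies 3.86/2 = 1.93 m below the top edge, so the centroid depth is h_c = 3.2 + 1.93 = 5.13 m.
A = 1.5 × 3.86 = 5.79 m².
Resultant F = γ·h_c·A = 12.3606 × 5.13 × 5.79 = 367.143 kN.
I_c = b·h³/12 = 1.5 × 3.86³/12 = 7.18906 m⁴.
Centre of pressure: y_p = y_c + I_c/(y_c·A) = 5.13 + 7.18906/(5.13 × 5.79) = 5.13 + 0.242034 = 5.37203 m along the plane.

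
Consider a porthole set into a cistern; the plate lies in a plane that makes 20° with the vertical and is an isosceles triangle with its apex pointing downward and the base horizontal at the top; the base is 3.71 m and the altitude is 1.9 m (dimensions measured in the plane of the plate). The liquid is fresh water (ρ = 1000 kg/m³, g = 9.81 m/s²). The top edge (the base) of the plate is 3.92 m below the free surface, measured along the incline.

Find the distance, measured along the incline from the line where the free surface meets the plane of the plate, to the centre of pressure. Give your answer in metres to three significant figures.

y_p = 4.60 m

γ = ρg = 1000 × 9.81 = 9810 N/m³ = 9.81 kN/m³.
The plate makes 20° with the vertical, i.e. θ = 90° − 20° = 70° to the horizontal. Measuring y along the incline from the free-surface line, vertical depth h = y·sinθ with sinθ = 0.939693.
With the apex down, the centroid sits h/3 = 1.9/3 = 0.633333 m below the base (the top edge), so y_c = 3.92 + 0.633333 = 4.55333 m and h_c = 4.55333 × 0.939693 = 4.27873 m.
A = ½ × 3.71 × 1.9 = 3.5245 m².
Resultant F = γ·h_c·A = 9.81 × 4.27873 × 3.5245 = 147.939 kN.
I_c = b·h³/36 = 3.71 × 1.9³/36 = 0.706858 m⁴.
Centre of pressure: y_p = y_c + I_c/(y_c·A) = 4.55333 + 0.706858/(4.55333 × 3.5245) = 4.55333 + 0.0440459 = 4.59738 m along the plane.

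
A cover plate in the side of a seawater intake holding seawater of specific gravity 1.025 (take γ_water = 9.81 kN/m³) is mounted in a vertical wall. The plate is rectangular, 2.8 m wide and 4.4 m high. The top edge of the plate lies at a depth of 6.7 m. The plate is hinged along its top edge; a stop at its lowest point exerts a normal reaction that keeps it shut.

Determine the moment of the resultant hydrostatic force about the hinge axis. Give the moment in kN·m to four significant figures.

M ≈ 2625 kN·m

γ = 1.025 × 9.81 = 10.05525 kN/m³.
The centroid lies 4.4/2 = 2.2 m below the top edge, so the centroid depth is h_c = 6.7 + 2.2 = 8.9 m.
A = 2.8 × 4.4 = 12.32 m².
Resultant F = γ·h_c·A = 10.05525 × 8.9 × 12.32 = 1102.54 kN.
I_c = b·h³/12 = 2.8 × 4.4³/12 = 19.8763 m⁴.
Centre of pressure: y_p = y_c + I_c/(y_c·A) = 8.9 + 19.8763/(8.9 × 12.32) = 8.9 + 0.181274 = 9.08127 m along the plane.
The resultant acts 2.2 + 0.181274 = 2.38127 m (along the plate) below the hinge at the top edge, so the moment about the hinge is M = F × 2.38127 = 1102.54 × 2.38127 = 2625.45 kN·m.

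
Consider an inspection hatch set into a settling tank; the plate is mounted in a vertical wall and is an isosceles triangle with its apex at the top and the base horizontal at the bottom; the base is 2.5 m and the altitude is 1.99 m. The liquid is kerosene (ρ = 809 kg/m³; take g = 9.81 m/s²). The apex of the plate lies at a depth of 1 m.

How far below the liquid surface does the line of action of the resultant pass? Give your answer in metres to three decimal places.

γ = ρg = 809 × 9.81 / 1000 = 7.93629 kN/m³.
With the apex up, the centroid sits 2h/3 = 2 × 1.99/3 = 1.32667 m below the apex, so the centroid depth is h_c = 1 + 1.32667 = 2.32667 m.
A = ½ × 2.5 × 1.99 = 2.4875 m².
Resultant F = γ·h_c·A = 7.93629 × 2.32667 × 2.4875 = 45.932 kN.
I_c = b·h³/36 = 2.5 × 1.99³/36 = 0.547264 m⁴.
Centre of pressure: y_p = y_c + I_c/(y_c·A) = 2.32667 + 0.547264/(2.32667 × 2.4875) = 2.32667 + 0.0945582 = 2.42123 m along the plane.

h_p = 2.421 m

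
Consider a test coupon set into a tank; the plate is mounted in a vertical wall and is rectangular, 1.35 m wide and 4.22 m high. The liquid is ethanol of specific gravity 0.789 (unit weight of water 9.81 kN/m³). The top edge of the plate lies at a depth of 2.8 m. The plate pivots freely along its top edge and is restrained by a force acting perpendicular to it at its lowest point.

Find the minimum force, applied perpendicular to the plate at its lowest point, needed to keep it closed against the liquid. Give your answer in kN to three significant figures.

P ≈ 124 kN

γ = 0.789 × 9.81 = 7.74009 kN/m³.
The centroid lies 4.22/2 = 2.11 m below the top edge, so the centroid depth is h_c = 2.8 + 2.11 = 4.91 m.
A = 1.35 × 4.22 = 5.697 m².
Resultant F = γ·h_c·A = 7.74009 × 4.91 × 5.697 = 216.508 kN.
I_c = b·h³/12 = 1.35 × 4.22³/12 = 8.45454 m⁴.
Centre of pressure: y_p = y_c + I_c/(y_c·A) = 4.91 + 8.45454/(4.91 × 5.697) = 4.91 + 0.302247 = 5.21225 m along the plane.
The resultant acts 2.11 + 0.302247 = 2.41225 m (along the plate) below the hinge at the top edge, so the moment about the hinge is M = F × 2.41225 = 216.508 × 2.41225 = 522.271 kN·m.
A normal force at the bottom, 4.22 m from the hinge, must supply this moment: P = 522.271/4.22 = 123.761 kN.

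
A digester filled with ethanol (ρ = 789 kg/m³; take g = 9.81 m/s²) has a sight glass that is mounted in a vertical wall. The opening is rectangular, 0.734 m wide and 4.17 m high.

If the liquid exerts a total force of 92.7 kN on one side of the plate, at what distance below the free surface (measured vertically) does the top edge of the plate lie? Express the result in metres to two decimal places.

d_top ≈ 1.83 m

γ = ρg = 789 × 9.81 / 1000 = 7.74009 kN/m³.
A = 0.734 × 4.17 = 3.06078 m².
From F = γ·h_c·A, the centroid depth is h_c = 92.7/(7.74009 × 3.06078) = 3.91293 m.
The centroid lies 4.17/2 = 2.085 m below the top edge, so the top edge sits at h_top = 3.91293 − 2.085 = 1.82793 m below the surface.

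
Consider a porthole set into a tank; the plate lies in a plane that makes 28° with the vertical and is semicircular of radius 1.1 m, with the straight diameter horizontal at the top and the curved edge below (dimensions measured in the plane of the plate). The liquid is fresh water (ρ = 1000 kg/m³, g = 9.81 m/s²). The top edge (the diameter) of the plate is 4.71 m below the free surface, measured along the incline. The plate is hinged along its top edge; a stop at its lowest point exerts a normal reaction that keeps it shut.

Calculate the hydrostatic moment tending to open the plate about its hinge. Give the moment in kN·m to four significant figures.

M ≈ 41.18 kN·m

γ = ρg = 1000 × 9.81 = 9810 N/m³ = 9.81 kN/m³.
The plate makes 28° with the vertical, i.e. θ = 90° − 28° = 62° to the horizontal. Measuring y along the incline from the free-surface line, vertical depth h = y·sinθ with sinθ = 0.882948.
The centroid of a semicircle lies 4r/(3π) = 0.466854 m from the diameter, here below the top edge, so y_c = 4.71 + 0.466854 = 5.17685 m and h_c = 5.17685 × 0.882948 = 4.57089 m.
A = πr²/2 = π × 1.1²/2 = 1.90066 m².
Resultant F = γ·h_c·A = 9.81 × 4.57089 × 1.90066 = 85.2264 kN.
I_c = (π/8 − 8/(9π))·r⁴ = 0.109757 × 1.1⁴ = 0.160695 m⁴.
Centre of pressure: y_p = y_c + I_c/(y_c·A) = 5.17685 + 0.160695/(5.17685 × 1.90066) = 5.17685 + 0.0163317 = 5.19318 m along the plane.
The resultant acts 0.466854 + 0.0163317 = 0.483186 m (along the plate) below the hinge at the top edge, so the moment about the hinge is M = F × 0.483186 = 85.2264 × 0.483186 = 41.1802 kN·m.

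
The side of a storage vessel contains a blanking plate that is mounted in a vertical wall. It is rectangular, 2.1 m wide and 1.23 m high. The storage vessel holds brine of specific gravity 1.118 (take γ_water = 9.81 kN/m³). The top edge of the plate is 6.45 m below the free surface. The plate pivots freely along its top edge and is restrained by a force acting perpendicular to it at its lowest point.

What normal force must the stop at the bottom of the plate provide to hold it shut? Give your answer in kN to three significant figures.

P ≈ 103 kN

γ = 1.118 × 9.81 = 10.96758 kN/m³.
The centroid lies 1.23/2 = 0.615 m below the top edge, so the centroid depth is h_c = 6.45 + 0.615 = 7.065 m.
A = 2.1 × 1.23 = 2.583 m².
Resultant F = γ·h_c·A = 10.96758 × 7.065 × 2.583 = 200.146 kN.
I_c = b·h³/12 = 2.1 × 1.23³/12 = 0.325652 m⁴.
Centre of pressure: y_p = y_c + I_c/(y_c·A) = 7.065 + 0.325652/(7.065 × 2.583) = 7.065 + 0.017845 = 7.08285 m along the plane.
The resultant acts 0.615 + 0.017845 = 0.632845 m (along the plate) below the hinge at the top edge, so the moment about the hinge is M = F × 0.632845 = 200.146 × 0.632845 = 126.661 kN·m.
A normal force at the bottom, 1.23 m from the hinge, must supply this moment: P = 126.661/1.23 = 102.976 kN.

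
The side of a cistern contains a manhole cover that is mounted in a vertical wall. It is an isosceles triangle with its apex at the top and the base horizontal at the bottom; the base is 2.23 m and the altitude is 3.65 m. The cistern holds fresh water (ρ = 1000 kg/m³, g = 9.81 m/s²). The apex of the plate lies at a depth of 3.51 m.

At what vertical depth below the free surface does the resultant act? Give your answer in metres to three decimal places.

h_p = 6.068 m

γ = ρg = 1000 × 9.81 = 9810 N/m³ = 9.81 kN/m³.
With the apex up, the centroid sits 2h/3 = 2 × 3.65/3 = 2.43333 m below the apex, so the centroid depth is h_c = 3.51 + 2.43333 = 5.94333 m.
A = ½ × 2.23 × 3.65 = 4.06975 m².
Resultant F = γ·h_c·A = 9.81 × 5.94333 × 4.06975 = 237.283 kN.
I_c = b·h³/36 = 2.23 × 3.65³/36 = 3.01218 m⁴.
Centre of pressure: y_p = y_c + I_c/(y_c·A) = 5.94333 + 3.01218/(5.94333 × 4.06975) = 5.94333 + 0.124533 = 6.06786 m along the plane.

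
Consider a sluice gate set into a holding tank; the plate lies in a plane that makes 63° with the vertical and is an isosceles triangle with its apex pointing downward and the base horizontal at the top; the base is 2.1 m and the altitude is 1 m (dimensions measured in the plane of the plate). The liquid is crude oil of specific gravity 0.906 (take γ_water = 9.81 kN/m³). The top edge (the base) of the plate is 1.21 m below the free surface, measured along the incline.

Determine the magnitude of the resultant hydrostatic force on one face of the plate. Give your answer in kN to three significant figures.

F ≈ 6.54 kN

γ = 0.906 × 9.81 = 8.88786 kN/m³.
The plate makes 63° with the vertical, i.e. θ = 90° − 63° = 27° to the horizontal. Measuring y along the incline from the free-surface line, vertical depth h = y·sinθ with sinθ = 0.453990.
With the apex down, the centroid sits h/3 = 1/3 = 0.333333 m below the base (the top edge), so y_c = 1.21 + 0.333333 = 1.54333 m and h_c = 1.54333 × 0.453990 = 0.700656 m.
A = ½ × 2.1 × 1 = 1.05 m².
Resultant F = γ·h_c·A = 8.88786 × 0.700656 × 1.05 = 6.5387 kN.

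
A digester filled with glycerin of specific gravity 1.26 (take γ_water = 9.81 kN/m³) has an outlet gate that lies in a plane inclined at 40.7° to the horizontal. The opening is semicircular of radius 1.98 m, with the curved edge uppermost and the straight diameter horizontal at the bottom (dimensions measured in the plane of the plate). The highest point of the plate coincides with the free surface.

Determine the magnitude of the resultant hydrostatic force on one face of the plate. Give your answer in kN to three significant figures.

γ = 1.26 × 9.81 = 12.3606 kN/m³.
Let θ = 40.7° be the plate's angle to the horizontal; measure y along the incline from where the plane meets the free surface. Vertical depth h = y·sinθ with sinθ = 0.652098.
The centroid lies 4r/(3π) = 0.840338 m above the diameter, so r − 4r/(3π) = 1.98 − 0.840338 = 1.13966 m below the topmost point, so y_c = 1.13966 m and h_c = 1.13966 × 0.652098 = 0.74317 m.
A = πr²/2 = π × 1.98²/2 = 6.15815 m².
Resultant F = γ·h_c·A = 12.3606 × 0.74317 × 6.15815 = 56.5689 kN.

F ≈ 56.6 kN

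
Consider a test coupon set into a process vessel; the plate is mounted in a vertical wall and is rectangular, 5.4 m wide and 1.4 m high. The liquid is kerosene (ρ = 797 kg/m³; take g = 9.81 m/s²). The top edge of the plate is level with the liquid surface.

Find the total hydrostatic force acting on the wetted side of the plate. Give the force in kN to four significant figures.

F ≈ 41.38 kN

γ = ρg = 797 × 9.81 / 1000 = 7.81857 kN/m³.
The centroid lies 1.4/2 = 0.7 m below the top edge, so the centroid depth is h_c = 0.7 m.
A = 5.4 × 1.4 = 7.56 m².
Resultant F = γ·h_c·A = 7.81857 × 0.7 × 7.56 = 41.3759 kN.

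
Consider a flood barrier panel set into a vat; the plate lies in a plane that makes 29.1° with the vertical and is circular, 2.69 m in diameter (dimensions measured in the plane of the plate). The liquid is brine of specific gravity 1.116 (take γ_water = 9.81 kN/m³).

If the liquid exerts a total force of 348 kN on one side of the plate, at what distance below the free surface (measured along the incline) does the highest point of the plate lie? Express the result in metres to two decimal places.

γ = 1.116 × 9.81 = 10.94796 kN/m³.
A = π(1.345)² = 5.68322 m².
From F = γ·h_c·A, the centroid depth is h_c = 348/(10.94796 × 5.68322) = 5.59309 m.
The plate makes 29.1° with the vertical, i.e. θ = 90° − 29.1° = 60.9° to the horizontal. Measuring y along the incline from the free-surface line, vertical depth h = y·sinθ with sinθ = 0.873772.
Along the incline, y_c = h_c/sinθ = 5.59309/0.873772 = 6.40109 m.
The centroid is at the centre, 1.345 m below the top of the plate, so the highest point sits at y_top = 6.40109 − 1.345 = 5.05609 m along the incline.

y_top ≈ 5.06 m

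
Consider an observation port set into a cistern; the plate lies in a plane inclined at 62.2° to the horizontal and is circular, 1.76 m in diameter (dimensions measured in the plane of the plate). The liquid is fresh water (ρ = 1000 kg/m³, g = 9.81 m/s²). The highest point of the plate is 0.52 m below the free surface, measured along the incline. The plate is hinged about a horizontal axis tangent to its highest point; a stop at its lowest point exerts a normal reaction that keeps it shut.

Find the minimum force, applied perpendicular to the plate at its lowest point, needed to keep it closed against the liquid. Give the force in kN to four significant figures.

γ = ρg = 1000 × 9.81 = 9810 N/m³ = 9.81 kN/m³.
Let θ = 62.2° be the plate's angle to the horizontal; measure y along the incline from where the plane meets the free surface. Vertical depth h = y·sinθ with sinθ = 0.884581.
The centroid is at the centre, 0.88 m below the top of the plate, so y_c = 0.52 + 0.88 = 1.4 m and h_c = 1.4 × 0.884581 = 1.23841 m.
A = π(0.88)² = 2.43285 m².
Resultant F = γ·h_c·A = 9.81 × 1.23841 × 2.43285 = 29.5562 kN.
I_c = πr⁴/4 = π × 0.88⁴/4 = 0.471 m⁴.
Centre of pressure: y_p = y_c + I_c/(y_c·A) = 1.4 + 0.471/(1.4 × 2.43285) = 1.4 + 0.138286 = 1.53829 m along the plane.
The resultant acts 0.88 + 0.138286 = 1.01829 m (along the plate) below the hinge at the top edge, so the moment about the hinge is M = F × 1.01829 = 29.5562 × 1.01829 = 30.0968 kN·m.
A normal force at the bottom, 1.76 m from the hinge, must supply this moment: P = 30.0968/1.76 = 17.1005 kN.

P ≈ 17.10 kN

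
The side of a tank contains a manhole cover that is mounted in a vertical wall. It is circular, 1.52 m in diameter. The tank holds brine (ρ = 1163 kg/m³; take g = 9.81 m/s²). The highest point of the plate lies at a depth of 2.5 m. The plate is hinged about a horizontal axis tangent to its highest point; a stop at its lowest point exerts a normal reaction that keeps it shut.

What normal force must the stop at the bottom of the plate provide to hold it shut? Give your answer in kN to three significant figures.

P ≈ 35.7 kN

γ = ρg = 1163 × 9.81 / 1000 = 11.40903 kN/m³.
The centroid is at the centre, 0.76 m below the top of the plate, so the centroid depth is h_c = 2.5 + 0.76 = 3.26 m.
A = π(0.76)² = 1.81458 m².
Resultant F = γ·h_c·A = 11.40903 × 3.26 × 1.81458 = 67.4905 kN.
I_c = πr⁴/4 = π × 0.76⁴/4 = 0.262026 m⁴.
Centre of pressure: y_p = y_c + I_c/(y_c·A) = 3.26 + 0.262026/(3.26 × 1.81458) = 3.26 + 0.0442946 = 3.30429 m along the plane.
The resultant acts 0.76 + 0.0442946 = 0.804295 m (along the plate) below the hinge at the top edge, so the moment about the hinge is M = F × 0.804295 = 67.4905 × 0.804295 = 54.2823 kN·m.
A normal force at the bottom, 1.52 m from the hinge, must supply this moment: P = 54.2823/1.52 = 35.712 kN.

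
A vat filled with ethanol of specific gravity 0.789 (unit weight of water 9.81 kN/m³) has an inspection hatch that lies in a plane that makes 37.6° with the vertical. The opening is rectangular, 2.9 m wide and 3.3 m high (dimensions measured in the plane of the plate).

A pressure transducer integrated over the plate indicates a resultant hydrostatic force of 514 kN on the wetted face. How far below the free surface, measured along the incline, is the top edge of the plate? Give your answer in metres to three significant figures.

γ = 0.789 × 9.81 = 7.74009 kN/m³.
A = 2.9 × 3.3 = 9.57 m².
From F = γ·h_c·A, the centroid depth is h_c = 514/(7.74009 × 9.57) = 6.93913 m.
The plate makes 37.6° with the vertical, i.e. θ = 90° − 37.6° = 52.4° to the horizontal. Measuring y along the incline from the free-surface line, vertical depth h = y·sinθ with sinθ = 0.792290.
Along the incline, y_c = h_c/sinθ = 6.93913/0.792290 = 8.75832 m.
The centroid lies 3.3/2 = 1.65 m below the top edge, so the top edge sits at y_top = 8.75832 − 1.65 = 7.10832 m along the incline.

y_top ≈ 7.11 m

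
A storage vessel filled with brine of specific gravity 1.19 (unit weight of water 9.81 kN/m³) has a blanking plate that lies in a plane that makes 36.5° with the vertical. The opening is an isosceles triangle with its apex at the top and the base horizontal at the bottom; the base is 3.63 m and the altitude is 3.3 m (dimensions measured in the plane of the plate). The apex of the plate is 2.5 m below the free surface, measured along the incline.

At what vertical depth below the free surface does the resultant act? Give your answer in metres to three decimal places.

γ = 1.19 × 9.81 = 11.6739 kN/m³.
The plate makes 36.5° with the vertical, i.e. θ = 90° − 36.5° = 53.5° to the horizontal. Measuring y along the incline from the free-surface line, vertical depth h = y·sinθ with sinθ = 0.803857.
With the apex up, the centroid sits 2h/3 = 2 × 3.3/3 = 2.2 m below the apex, so y_c = 2.5 + 2.2 = 4.7 m and h_c = 4.7 × 0.803857 = 3.77813 m.
A = ½ × 3.63 × 3.3 = 5.9895 m².
Resultant F = γ·h_c·A = 11.6739 × 3.77813 × 5.9895 = 264.17 kN.
I_c = b·h³/36 = 3.63 × 3.3³/36 = 3.62365 m⁴.
Centre of pressure: y_p = y_c + I_c/(y_c·A) = 4.7 + 3.62365/(4.7 × 5.9895) = 4.7 + 0.128723 = 4.82872 m along the plane.
Vertically, h_p = y_p·sinθ = 4.82872 × 0.803857 = 3.8816 m.

h_p = 3.882 m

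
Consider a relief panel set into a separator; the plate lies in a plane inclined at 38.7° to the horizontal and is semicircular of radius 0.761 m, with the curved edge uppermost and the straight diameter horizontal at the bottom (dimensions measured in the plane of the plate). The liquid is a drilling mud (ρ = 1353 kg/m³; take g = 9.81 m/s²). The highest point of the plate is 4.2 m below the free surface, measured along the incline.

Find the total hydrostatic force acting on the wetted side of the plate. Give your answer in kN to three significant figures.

γ = ρg = 1353 × 9.81 / 1000 = 13.27293 kN/m³.
Let θ = 38.7° be the plate's angle to the horizontal; measure y along the incline from where the plane meets the free surface. Vertical depth h = y·sinθ with sinθ = 0.625243.
The centroid lies 4r/(3π) = 0.322978 m above the diameter, so r − 4r/(3π) = 0.761 − 0.322978 = 0.438022 m below the topmost point, so y_c = 4.2 + 0.438022 = 4.63802 m and h_c = 4.63802 × 0.625243 = 2.89989 m.
A = πr²/2 = π × 0.761²/2 = 0.909681 m².
Resultant F = γ·h_c·A = 13.27293 × 2.89989 × 0.909681 = 35.0137 kN.

F ≈ 35.0 kN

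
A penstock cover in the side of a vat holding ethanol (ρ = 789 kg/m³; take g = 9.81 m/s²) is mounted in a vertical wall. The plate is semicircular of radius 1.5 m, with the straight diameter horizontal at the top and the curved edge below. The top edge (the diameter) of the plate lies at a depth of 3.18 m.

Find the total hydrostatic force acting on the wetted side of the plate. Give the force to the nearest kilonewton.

γ = ρg = 789 × 9.81 / 1000 = 7.74009 kN/m³.
The centroid of a semicircle lies 4r/(3π) = 0.63662 m from the diameter, here below the top edge, so the centroid depth is h_c = 3.18 + 0.63662 = 3.81662 m.
A = πr²/2 = π × 1.5²/2 = 3.53429 m².
Resultant F = γ·h_c·A = 7.74009 × 3.81662 × 3.53429 = 104.406 kN.

F ≈ 104 kN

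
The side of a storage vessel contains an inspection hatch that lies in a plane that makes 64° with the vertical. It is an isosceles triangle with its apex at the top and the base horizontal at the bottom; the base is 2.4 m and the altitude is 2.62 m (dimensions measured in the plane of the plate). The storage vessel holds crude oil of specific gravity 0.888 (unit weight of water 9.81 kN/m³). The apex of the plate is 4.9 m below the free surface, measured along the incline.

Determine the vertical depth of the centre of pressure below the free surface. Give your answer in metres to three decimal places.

γ = 0.888 × 9.81 = 8.71128 kN/m³.
The plate makes 64° with the vertical, i.e. θ = 90° − 64° = 26° to the horizontal. Measuring y along the incline from the free-surface line, vertical depth h = y·sinθ with sinθ = 0.438371.
With the apex up, the centroid sits 2h/3 = 2 × 2.62/3 = 1.74667 m below the apex, so y_c = 4.9 + 1.74667 = 6.64667 m and h_c = 6.64667 × 0.438371 = 2.91371 m.
A = ½ × 2.4 × 2.62 = 3.144 m².
Resultant F = γ·h_c·A = 8.71128 × 2.91371 × 3.144 = 79.8015 kN.
I_c = b·h³/36 = 2.4 × 2.62³/36 = 1.19898 m⁴.
Centre of pressure: y_p = y_c + I_c/(y_c·A) = 6.64667 + 1.19898/(6.64667 × 3.144) = 6.64667 + 0.0573753 = 6.70405 m along the plane.
Vertically, h_p = y_p·sinθ = 6.70405 × 0.438371 = 2.93886 m.

h_p = 2.939 m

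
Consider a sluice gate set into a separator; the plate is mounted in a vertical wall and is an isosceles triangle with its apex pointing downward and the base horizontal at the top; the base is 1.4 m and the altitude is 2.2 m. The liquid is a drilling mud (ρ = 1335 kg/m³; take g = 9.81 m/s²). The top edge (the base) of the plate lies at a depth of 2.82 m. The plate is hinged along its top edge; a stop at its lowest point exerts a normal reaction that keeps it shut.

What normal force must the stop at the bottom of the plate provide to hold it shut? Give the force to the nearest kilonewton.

P ≈ 26 kN

γ = ρg = 1335 × 9.81 / 1000 = 13.09635 kN/m³.
With the apex down, the centroid sits h/3 = 2.2/3 = 0.733333 m below the base (the top edge), so the centroid depth is h_c = 2.82 + 0.733333 = 3.55333 m.
A = ½ × 1.4 × 2.2 = 1.54 m².
Resultant F = γ·h_c·A = 13.09635 × 3.55333 × 1.54 = 71.6649 kN.
I_c = b·h³/36 = 1.4 × 2.2³/36 = 0.414089 m⁴.
Centre of pressure: y_p = y_c + I_c/(y_c·A) = 3.55333 + 0.414089/(3.55333 × 1.54) = 3.55333 + 0.0756724 = 3.629 m along the plane.
The resultant acts 0.733333 + 0.0756724 = 0.809005 m (along the plate) below the hinge at the top edge, so the moment about the hinge is M = F × 0.809005 = 71.6649 × 0.809005 = 57.9773 kN·m.
A normal force at the bottom, 2.2 m from the hinge, must supply this moment: P = 57.9773/2.2 = 26.3533 kN.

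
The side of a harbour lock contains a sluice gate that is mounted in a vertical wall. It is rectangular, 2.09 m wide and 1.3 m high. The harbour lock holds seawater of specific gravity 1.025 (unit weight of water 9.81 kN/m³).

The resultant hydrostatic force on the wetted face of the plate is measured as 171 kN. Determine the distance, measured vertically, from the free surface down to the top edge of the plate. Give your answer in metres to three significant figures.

γ = 1.025 × 9.81 = 10.05525 kN/m³.
A = 2.09 × 1.3 = 2.717 m².
From F = γ·h_c·A, the centroid depth is h_c = 171/(10.05525 × 2.717) = 6.25912 m.
The centroid lies 1.3/2 = 0.65 m below the top edge, so the top edge sits at h_top = 6.25912 − 0.65 = 5.60912 m below the surface.

d_top ≈ 5.61 m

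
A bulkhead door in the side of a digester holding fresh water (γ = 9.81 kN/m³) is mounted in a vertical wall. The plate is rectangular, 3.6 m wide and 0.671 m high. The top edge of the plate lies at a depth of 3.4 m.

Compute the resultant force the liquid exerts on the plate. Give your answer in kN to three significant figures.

F ≈ 88.5 kN

γ = 9.81 kN/m³.
The centroid lies 0.671/2 = 0.3355 m below the top edge, so the centroid depth is h_c = 3.4 + 0.3355 = 3.7355 m.
A = 3.6 × 0.671 = 2.4156 m².
Resultant F = γ·h_c·A = 9.81 × 3.7355 × 2.4156 = 88.5203 kN.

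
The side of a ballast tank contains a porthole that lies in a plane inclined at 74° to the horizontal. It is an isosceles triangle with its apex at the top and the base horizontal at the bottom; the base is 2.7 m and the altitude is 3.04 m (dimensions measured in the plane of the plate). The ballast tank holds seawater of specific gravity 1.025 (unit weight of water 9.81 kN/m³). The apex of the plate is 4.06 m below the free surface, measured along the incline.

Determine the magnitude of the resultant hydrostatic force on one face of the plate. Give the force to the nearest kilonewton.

F ≈ 241 kN

γ = 1.025 × 9.81 = 10.05525 kN/m³.
Let θ = 74° be the plate's angle to the horizontal; measure y along the incline from where the plane meets the free surface. Vertical depth h = y·sinθ with sinθ = 0.961262.
With the apex up, the centroid sits 2h/3 = 2 × 3.04/3 = 2.02667 m below the apex, so y_c = 4.06 + 2.02667 = 6.08667 m and h_c = 6.08667 × 0.961262 = 5.85088 m.
A = ½ × 2.7 × 3.04 = 4.104 m².
Resultant F = γ·h_c·A = 10.05525 × 5.85088 × 4.104 = 241.447 kN.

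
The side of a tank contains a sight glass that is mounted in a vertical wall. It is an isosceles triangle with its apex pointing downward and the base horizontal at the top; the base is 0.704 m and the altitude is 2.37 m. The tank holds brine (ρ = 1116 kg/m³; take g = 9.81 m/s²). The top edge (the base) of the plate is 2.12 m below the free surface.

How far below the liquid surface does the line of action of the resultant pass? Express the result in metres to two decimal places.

γ = ρg = 1116 × 9.81 / 1000 = 10.94796 kN/m³.
With the apex down, the centroid sits h/3 = 2.37/3 = 0.79 m below the base (the top edge), so the centroid depth is h_c = 2.12 + 0.79 = 2.91 m.
A = ½ × 0.704 × 2.37 = 0.83424 m².
Resultant F = γ·h_c·A = 10.94796 × 2.91 × 0.83424 = 26.5777 kN.
I_c = b·h³/36 = 0.704 × 2.37³/36 = 0.260325 m⁴.
Centre of pressure: y_p = y_c + I_c/(y_c·A) = 2.91 + 0.260325/(2.91 × 0.83424) = 2.91 + 0.107234 = 3.01723 m along the plane.

h_p = 3.02 m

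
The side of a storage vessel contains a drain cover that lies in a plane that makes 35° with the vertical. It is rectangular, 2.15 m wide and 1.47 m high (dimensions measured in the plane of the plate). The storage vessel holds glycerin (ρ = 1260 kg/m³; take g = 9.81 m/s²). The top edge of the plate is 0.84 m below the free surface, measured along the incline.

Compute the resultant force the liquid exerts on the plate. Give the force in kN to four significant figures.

γ = ρg = 1260 × 9.81 / 1000 = 12.3606 kN/m³.
The plate makes 35° with the vertical, i.e. θ = 90° − 35° = 55° to the horizontal. Measuring y along the incline from the free-surface line, vertical depth h = y·sinθ with sinθ = 0.819152.
The centroid lies 1.47/2 = 0.735 m below the top edge, so y_c = 0.84 + 0.735 = 1.575 m and h_c = 1.575 × 0.819152 = 1.29016 m.
A = 2.15 × 1.47 = 3.1605 m².
Resultant F = γ·h_c·A = 12.3606 × 1.29016 × 3.1605 = 50.401 kN.

F ≈ 50.40 kN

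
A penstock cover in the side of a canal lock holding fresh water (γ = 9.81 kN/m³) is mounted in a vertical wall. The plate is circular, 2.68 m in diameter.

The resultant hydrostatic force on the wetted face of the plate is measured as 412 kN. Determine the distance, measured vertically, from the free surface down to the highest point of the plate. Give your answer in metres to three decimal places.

γ = 9.81 kN/m³.
A = π(1.34)² = 5.64104 m².
From F = γ·h_c·A, the centroid depth is h_c = 412/(9.81 × 5.64104) = 7.44507 m.
The centroid is at the centre, 1.34 m below the top of the plate, so the highest point sits at h_top = 7.44507 − 1.34 = 6.10507 m below the surface.

d_top ≈ 6.105 m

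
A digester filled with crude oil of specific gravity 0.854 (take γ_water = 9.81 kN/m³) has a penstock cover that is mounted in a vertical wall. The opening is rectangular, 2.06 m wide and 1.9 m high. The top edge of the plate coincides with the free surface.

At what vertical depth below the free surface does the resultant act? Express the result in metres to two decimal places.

h_p = 1.27 m

γ = 0.854 × 9.81 = 8.37774 kN/m³.
The centroid lies 1.9/2 = 0.95 m below the top edge, so the centroid depth is h_c = 0.95 m.
A = 2.06 × 1.9 = 3.914 m².
Resultant F = γ·h_c·A = 8.37774 × 0.95 × 3.914 = 31.151 kN.
I_c = b·h³/12 = 2.06 × 1.9³/12 = 1.17746 m⁴.
Centre of pressure: y_p = y_c + I_c/(y_c·A) = 0.95 + 1.17746/(0.95 × 3.914) = 0.95 + 0.316666 = 1.26667 m along the plane.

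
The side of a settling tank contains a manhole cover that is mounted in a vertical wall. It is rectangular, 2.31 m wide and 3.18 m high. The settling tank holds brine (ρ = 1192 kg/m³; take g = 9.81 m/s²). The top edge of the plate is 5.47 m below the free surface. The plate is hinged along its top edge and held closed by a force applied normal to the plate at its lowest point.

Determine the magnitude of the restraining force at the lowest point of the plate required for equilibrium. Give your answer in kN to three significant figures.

P ≈ 326 kN

γ = ρg = 1192 × 9.81 / 1000 = 11.69352 kN/m³.
The centroid lies 3.18/2 = 1.59 m below the top edge, so the centroid depth is h_c = 5.47 + 1.59 = 7.06 m.
A = 2.31 × 3.18 = 7.3458 m².
Resultant F = γ·h_c·A = 11.69352 × 7.06 × 7.3458 = 606.442 kN.
I_c = b·h³/12 = 2.31 × 3.18³/12 = 6.19031 m⁴.
Centre of pressure: y_p = y_c + I_c/(y_c·A) = 7.06 + 6.19031/(7.06 × 7.3458) = 7.06 + 0.119363 = 7.17936 m along the plane.
The resultant acts 1.59 + 0.119363 = 1.70936 m (along the plate) below the hinge at the top edge, so the moment about the hinge is M = F × 1.70936 = 606.442 × 1.70936 = 1036.63 kN·m.
A normal force at the bottom, 3.18 m from the hinge, must supply this moment: P = 1036.63/3.18 = 325.984 kN.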